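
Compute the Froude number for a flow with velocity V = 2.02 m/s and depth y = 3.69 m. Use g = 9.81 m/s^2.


The Froude number is defined as Fr = V / sqrt(g*y).
g*y = 9.81 * 3.69 = 36.1989.
sqrt(g*y) = sqrt(36.1989) = 6.0166.
Fr = 2.02 / 6.0166 = 0.3357.

0.3357


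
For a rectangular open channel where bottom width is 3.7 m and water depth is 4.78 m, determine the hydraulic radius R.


For a rectangular section:
Flow area A = b * y = 3.7 * 4.78 = 17.69 m^2.
Wetted perimeter P = b + 2y = 3.7 + 2*4.78 = 13.26 m.
Hydraulic radius R = A/P = 17.69 / 13.26 = 1.3338 m.

1.3338


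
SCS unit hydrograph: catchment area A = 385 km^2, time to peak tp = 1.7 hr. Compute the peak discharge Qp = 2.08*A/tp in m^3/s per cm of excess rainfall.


SCS formula: Qp = 2.08 * A / tp.
Qp = 2.08 * 385 / 1.7
   = 800.8 / 1.7
   = 471.06 m^3/s per cm.

471.06


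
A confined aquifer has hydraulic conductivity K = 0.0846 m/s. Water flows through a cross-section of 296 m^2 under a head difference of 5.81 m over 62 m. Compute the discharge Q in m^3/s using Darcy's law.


Darcy's law: Q = K * A * i, where i = dh/L.
Hydraulic gradient i = 5.81 / 62 = 0.09371.
Q = 0.0846 * 296 * 0.09371
  = 2.3466 m^3/s.

2.3466


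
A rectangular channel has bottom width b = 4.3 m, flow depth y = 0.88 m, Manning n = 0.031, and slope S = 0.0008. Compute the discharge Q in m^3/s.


For a rectangular channel, the cross-sectional area A = b * y = 4.3 * 0.88 = 3.78 m^2.
The wetted perimeter P = b + 2y = 4.3 + 2*0.88 = 6.06 m.
Hydraulic radius R = A/P = 3.78/6.06 = 0.6244 m.
Velocity V = (1/n)*R^(2/3)*S^(1/2) = (1/0.031)*0.6244^(2/3)*0.0008^(1/2) = 0.6666 m/s.
Discharge Q = A * V = 3.78 * 0.6666 = 2.522 m^3/s.

2.522


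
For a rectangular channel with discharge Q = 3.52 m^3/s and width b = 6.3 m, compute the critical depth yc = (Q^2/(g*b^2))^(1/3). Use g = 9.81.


Using yc = (Q^2 / (g * b^2))^(1/3):
Q^2 = 3.52^2 = 12.39.
g * b^2 = 9.81 * 6.3^2 = 9.81 * 39.69 = 389.36.
Q^2 / (g*b^2) = 12.39 / 389.36 = 0.0318.
yc = 0.0318^(1/3) = 0.3169 m.

0.3169


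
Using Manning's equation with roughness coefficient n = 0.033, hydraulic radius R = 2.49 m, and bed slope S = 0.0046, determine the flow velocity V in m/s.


Manning's equation gives V = (1/n) * R^(2/3) * S^(1/2).
First, compute R^(2/3) = 2.49^(2/3) = 1.8371.
Next, S^(1/2) = 0.0046^(1/2) = 0.067823.
Then 1/n = 1/0.033 = 30.3.
V = 30.3 * 1.8371 * 0.067823 = 3.7757 m/s.

3.7757


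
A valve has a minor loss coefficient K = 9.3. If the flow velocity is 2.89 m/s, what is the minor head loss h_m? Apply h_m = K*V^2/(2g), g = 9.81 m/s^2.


Minor loss formula: h_m = K * V^2/(2g).
V^2 = 2.89^2 = 8.3521.
V^2/(2g) = 8.3521 / 19.62 = 0.4257 m.
h_m = 9.3 * 0.4257 = 3.9589 m.

3.9589


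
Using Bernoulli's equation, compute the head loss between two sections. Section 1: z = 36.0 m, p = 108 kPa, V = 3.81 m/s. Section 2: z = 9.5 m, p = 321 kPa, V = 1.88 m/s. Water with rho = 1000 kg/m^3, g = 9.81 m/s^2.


Total head at each section: H = z + p/(rho*g) + V^2/(2g).
H1 = 36.0 + 108*1000/(1000*9.81) + 3.81^2/(2*9.81)
   = 36.0 + 11.009 + 0.7399
   = 47.749 m.
H2 = 9.5 + 321*1000/(1000*9.81) + 1.88^2/(2*9.81)
   = 9.5 + 32.722 + 0.1801
   = 42.402 m.
h_L = H1 - H2 = 47.749 - 42.402 = 5.347 m.

5.347


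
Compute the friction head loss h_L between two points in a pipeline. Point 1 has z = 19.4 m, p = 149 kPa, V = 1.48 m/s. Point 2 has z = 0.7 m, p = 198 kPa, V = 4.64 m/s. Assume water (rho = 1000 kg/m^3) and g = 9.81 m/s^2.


Total head at each section: H = z + p/(rho*g) + V^2/(2g).
H1 = 19.4 + 149*1000/(1000*9.81) + 1.48^2/(2*9.81)
   = 19.4 + 15.189 + 0.1116
   = 34.7 m.
H2 = 0.7 + 198*1000/(1000*9.81) + 4.64^2/(2*9.81)
   = 0.7 + 20.183 + 1.0973
   = 21.981 m.
h_L = H1 - H2 = 34.7 - 21.981 = 12.719 m.

12.719


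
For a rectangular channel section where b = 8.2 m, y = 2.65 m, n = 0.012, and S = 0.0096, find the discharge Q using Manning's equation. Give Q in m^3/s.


For a rectangular channel, the cross-sectional area A = b * y = 8.2 * 2.65 = 21.73 m^2.
The wetted perimeter P = b + 2y = 8.2 + 2*2.65 = 13.5 m.
Hydraulic radius R = A/P = 21.73/13.5 = 1.6096 m.
Velocity V = (1/n)*R^(2/3)*S^(1/2) = (1/0.012)*1.6096^(2/3)*0.0096^(1/2) = 11.2143 m/s.
Discharge Q = A * V = 21.73 * 11.2143 = 243.686 m^3/s.

243.686


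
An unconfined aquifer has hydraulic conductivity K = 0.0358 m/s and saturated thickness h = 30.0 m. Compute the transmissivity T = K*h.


Transmissivity is defined as T = K * h.
T = 0.0358 * 30.0
  = 1.074 m^2/s.

1.074


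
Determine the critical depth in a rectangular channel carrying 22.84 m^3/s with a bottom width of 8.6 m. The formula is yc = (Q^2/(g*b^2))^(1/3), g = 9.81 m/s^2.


Using yc = (Q^2 / (g * b^2))^(1/3):
Q^2 = 22.84^2 = 521.67.
g * b^2 = 9.81 * 8.6^2 = 9.81 * 73.96 = 725.55.
Q^2 / (g*b^2) = 521.67 / 725.55 = 0.719.
yc = 0.719^(1/3) = 0.8959 m.

0.8959


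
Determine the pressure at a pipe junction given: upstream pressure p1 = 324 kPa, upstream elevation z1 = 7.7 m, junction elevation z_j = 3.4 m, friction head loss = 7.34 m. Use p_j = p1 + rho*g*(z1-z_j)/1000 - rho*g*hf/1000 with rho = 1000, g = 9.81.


Junction pressure: p_j = p1 + rho*g*(z1 - z_j)/1000 - rho*g*hf/1000.
Elevation term = 1000*9.81*(7.7 - 3.4)/1000 = 42.183 kPa.
Friction term = 1000*9.81*7.34/1000 = 72.005 kPa.
p_j = 324 + 42.183 - 72.005 = 294.18 kPa.

294.18


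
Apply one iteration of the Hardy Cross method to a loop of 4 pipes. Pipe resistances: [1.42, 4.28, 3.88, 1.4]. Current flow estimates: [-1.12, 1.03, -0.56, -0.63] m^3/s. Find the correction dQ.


Numerator terms (r*Q*|Q|): 1.42*-1.12*|-1.12| = -1.7812; 4.28*1.03*|1.03| = 4.5407; 3.88*-0.56*|-0.56| = -1.2168; 1.4*-0.63*|-0.63| = -0.5557.
Sum of numerator = 0.987.
Denominator terms (r*|Q|): 1.42*|-1.12| = 1.5904; 4.28*|1.03| = 4.4084; 3.88*|-0.56| = 2.1728; 1.4*|-0.63| = 0.882.
2 * sum of denominator = 2 * 9.0536 = 18.1072.
dQ = -0.987 / 18.1072 = -0.0545 m^3/s.

-0.0545


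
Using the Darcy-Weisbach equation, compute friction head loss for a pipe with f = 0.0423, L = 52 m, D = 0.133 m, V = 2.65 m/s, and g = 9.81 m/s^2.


Darcy-Weisbach equation: h_f = f * (L/D) * V^2/(2g).
f * L/D = 0.0423 * 52/0.133 = 16.5383.
V^2/(2g) = 2.65^2 / (2*9.81) = 7.0225 / 19.62 = 0.3579 m.
h_f = 16.5383 * 0.3579 = 5.919 m.

5.919


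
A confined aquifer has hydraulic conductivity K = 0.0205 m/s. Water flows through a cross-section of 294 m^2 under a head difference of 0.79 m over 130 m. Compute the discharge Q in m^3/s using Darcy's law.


Darcy's law: Q = K * A * i, where i = dh/L.
Hydraulic gradient i = 0.79 / 130 = 0.006077.
Q = 0.0205 * 294 * 0.006077
  = 0.0366 m^3/s.

0.0366


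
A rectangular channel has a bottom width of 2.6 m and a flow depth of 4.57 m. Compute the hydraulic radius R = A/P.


For a rectangular section:
Flow area A = b * y = 2.6 * 4.57 = 11.88 m^2.
Wetted perimeter P = b + 2y = 2.6 + 2*4.57 = 11.74 m.
Hydraulic radius R = A/P = 11.88 / 11.74 = 1.0121 m.

1.0121


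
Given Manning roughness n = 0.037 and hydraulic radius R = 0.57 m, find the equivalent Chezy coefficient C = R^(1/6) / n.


The Chezy coefficient relates to Manning's n through C = R^(1/6) / n.
R^(1/6) = 0.57^(1/6) = 0.910568.
C = 0.910568 / 0.037 = 24.61 m^(1/2)/s.

24.61


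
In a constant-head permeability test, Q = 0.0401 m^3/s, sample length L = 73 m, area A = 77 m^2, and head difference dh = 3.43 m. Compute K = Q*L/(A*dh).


From K = Q*L / (A*dh):
Numerator: Q*L = 0.0401 * 73 = 2.9273.
Denominator: A*dh = 77 * 3.43 = 264.11.
K = 2.9273 / 264.11 = 0.011084 m/s.

0.011084


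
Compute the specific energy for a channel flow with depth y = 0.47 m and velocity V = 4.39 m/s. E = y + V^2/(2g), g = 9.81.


Specific energy E = y + V^2/(2g).
Velocity head = V^2/(2g) = 4.39^2 / (2*9.81) = 19.2721 / 19.62 = 0.9823 m.
E = 0.47 + 0.9823 = 1.4523 m.

1.4523


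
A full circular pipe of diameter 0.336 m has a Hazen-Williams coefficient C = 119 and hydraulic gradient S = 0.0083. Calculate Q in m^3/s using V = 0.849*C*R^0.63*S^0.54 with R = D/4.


For a full circular pipe, R = D/4 = 0.336/4 = 0.084 m.
V = 0.849 * 119 * 0.084^0.63 * 0.0083^0.54
  = 0.849 * 119 * 0.210037 * 0.075215
  = 1.5961 m/s.
Pipe area A = pi*D^2/4 = pi*0.336^2/4 = 0.0887 m^2.
Q = A * V = 0.0887 * 1.5961 = 0.1415 m^3/s.

0.1415


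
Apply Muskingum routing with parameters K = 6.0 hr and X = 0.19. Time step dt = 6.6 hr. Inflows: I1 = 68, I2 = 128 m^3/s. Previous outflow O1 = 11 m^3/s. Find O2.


Muskingum coefficients:
denom = 2*K*(1-X) + dt = 2*6.0*(1-0.19) + 6.6 = 16.32.
C0 = (dt - 2*K*X)/denom = (6.6 - 2*6.0*0.19)/16.32 = 0.2647.
C1 = (dt + 2*K*X)/denom = (6.6 + 2*6.0*0.19)/16.32 = 0.5441.
C2 = (2*K*(1-X) - dt)/denom = 0.1912.
O2 = C0*I2 + C1*I1 + C2*O1
   = 0.2647*128 + 0.5441*68 + 0.1912*11
   = 72.99 m^3/s.

72.99


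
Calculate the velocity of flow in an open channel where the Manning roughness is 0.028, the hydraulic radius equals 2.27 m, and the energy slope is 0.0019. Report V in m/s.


Manning's equation gives V = (1/n) * R^(2/3) * S^(1/2).
First, compute R^(2/3) = 2.27^(2/3) = 1.7272.
Next, S^(1/2) = 0.0019^(1/2) = 0.043589.
Then 1/n = 1/0.028 = 35.71.
V = 35.71 * 1.7272 * 0.043589 = 2.6889 m/s.

2.6889


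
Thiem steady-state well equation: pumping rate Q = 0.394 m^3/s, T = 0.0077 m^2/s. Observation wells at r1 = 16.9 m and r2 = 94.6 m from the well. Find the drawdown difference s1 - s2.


Thiem equation: s1 - s2 = Q/(2*pi*T) * ln(r2/r1).
ln(r2/r1) = ln(94.6/16.9) = 1.7223.
Q/(2*pi*T) = 0.394 / (2*pi*0.0077) = 0.394 / 0.0484 = 8.1438.
s1 - s2 = 8.1438 * 1.7223 = 14.0264 m.

14.0264


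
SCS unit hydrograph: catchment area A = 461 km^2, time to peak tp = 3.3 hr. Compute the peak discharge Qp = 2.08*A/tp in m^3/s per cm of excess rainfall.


SCS formula: Qp = 2.08 * A / tp.
Qp = 2.08 * 461 / 3.3
   = 958.88 / 3.3
   = 290.57 m^3/s per cm.

290.57


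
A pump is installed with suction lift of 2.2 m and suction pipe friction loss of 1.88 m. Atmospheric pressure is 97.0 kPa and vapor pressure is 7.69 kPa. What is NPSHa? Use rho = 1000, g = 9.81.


NPSHa = p_atm/(rho*g) - z_s - hf_s - p_vap/(rho*g).
p_atm/(rho*g) = 97.0*1000 / (1000*9.81) = 9.888 m.
p_vap/(rho*g) = 7.69*1000 / (1000*9.81) = 0.784 m.
NPSHa = 9.888 - 2.2 - 1.88 - 0.784
      = 5.02 m.

5.02


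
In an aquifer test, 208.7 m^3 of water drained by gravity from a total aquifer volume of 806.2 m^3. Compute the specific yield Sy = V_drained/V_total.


Specific yield Sy = Volume drained / Total volume.
Sy = 208.7 / 806.2
   = 0.2589.

0.2589


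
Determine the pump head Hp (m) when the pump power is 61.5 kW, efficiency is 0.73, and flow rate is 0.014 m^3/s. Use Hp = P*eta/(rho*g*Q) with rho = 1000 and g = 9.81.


Pump head formula: Hp = P * eta / (rho * g * Q).
Numerator: P * eta = 61.5 * 1000 * 0.73 = 44895.0 W.
Denominator: rho * g * Q = 1000 * 9.81 * 0.014 = 137.34.
Hp = 44895.0 / 137.34 = 326.89 m.

326.89


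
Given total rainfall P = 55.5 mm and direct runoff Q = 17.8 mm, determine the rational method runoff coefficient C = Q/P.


The runoff coefficient C = runoff depth / rainfall depth.
C = 17.8 / 55.5
  = 0.3207.

0.3207


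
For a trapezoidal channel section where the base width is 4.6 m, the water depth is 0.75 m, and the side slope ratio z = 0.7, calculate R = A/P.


For a trapezoidal section with side slope z:
A = (b + z*y)*y = (4.6 + 0.7*0.75)*0.75 = 3.844 m^2.
P = b + 2*y*sqrt(1 + z^2) = 4.6 + 2*0.75*sqrt(1 + 0.7^2) = 6.431 m.
R = A/P = 3.844 / 6.431 = 0.5977 m.

0.5977


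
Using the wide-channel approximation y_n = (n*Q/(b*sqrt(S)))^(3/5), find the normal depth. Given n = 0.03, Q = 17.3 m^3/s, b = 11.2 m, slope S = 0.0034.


We use the wide-channel approximation y_n = (n*Q/(b*sqrt(S)))^(3/5).
sqrt(S) = sqrt(0.0034) = 0.05831.
Numerator: n*Q = 0.03 * 17.3 = 0.519.
Denominator: b*sqrt(S) = 11.2 * 0.05831 = 0.653072.
arg = 0.7947.
y_n = 0.7947^(3/5) = 0.8712 m.

0.8712


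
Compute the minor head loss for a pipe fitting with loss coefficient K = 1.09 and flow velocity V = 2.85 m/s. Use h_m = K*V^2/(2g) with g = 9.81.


Minor loss formula: h_m = K * V^2/(2g).
V^2 = 2.85^2 = 8.1225.
V^2/(2g) = 8.1225 / 19.62 = 0.414 m.
h_m = 1.09 * 0.414 = 0.4513 m.

0.4513


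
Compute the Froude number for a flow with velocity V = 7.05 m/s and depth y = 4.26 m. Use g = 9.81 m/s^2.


The Froude number is defined as Fr = V / sqrt(g*y).
g*y = 9.81 * 4.26 = 41.7906.
sqrt(g*y) = sqrt(41.7906) = 6.4646.
Fr = 7.05 / 6.4646 = 1.0906.

1.0906


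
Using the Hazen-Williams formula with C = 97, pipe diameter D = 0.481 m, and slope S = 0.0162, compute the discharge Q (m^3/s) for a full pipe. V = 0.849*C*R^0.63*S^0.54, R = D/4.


For a full circular pipe, R = D/4 = 0.481/4 = 0.1202 m.
V = 0.849 * 97 * 0.1202^0.63 * 0.0162^0.54
  = 0.849 * 97 * 0.263302 * 0.107929
  = 2.3403 m/s.
Pipe area A = pi*D^2/4 = pi*0.481^2/4 = 0.1817 m^2.
Q = A * V = 0.1817 * 2.3403 = 0.4253 m^3/s.

0.4253


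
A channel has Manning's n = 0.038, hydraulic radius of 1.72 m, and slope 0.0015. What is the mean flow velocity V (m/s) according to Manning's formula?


Manning's equation gives V = (1/n) * R^(2/3) * S^(1/2).
First, compute R^(2/3) = 1.72^(2/3) = 1.4356.
Next, S^(1/2) = 0.0015^(1/2) = 0.03873.
Then 1/n = 1/0.038 = 26.32.
V = 26.32 * 1.4356 * 0.03873 = 1.4631 m/s.

1.4631


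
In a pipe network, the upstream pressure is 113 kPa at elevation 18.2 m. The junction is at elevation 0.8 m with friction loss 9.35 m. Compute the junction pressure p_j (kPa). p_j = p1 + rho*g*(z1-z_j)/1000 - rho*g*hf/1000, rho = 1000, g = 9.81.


Junction pressure: p_j = p1 + rho*g*(z1 - z_j)/1000 - rho*g*hf/1000.
Elevation term = 1000*9.81*(18.2 - 0.8)/1000 = 170.694 kPa.
Friction term = 1000*9.81*9.35/1000 = 91.724 kPa.
p_j = 113 + 170.694 - 91.724 = 191.97 kPa.

191.97


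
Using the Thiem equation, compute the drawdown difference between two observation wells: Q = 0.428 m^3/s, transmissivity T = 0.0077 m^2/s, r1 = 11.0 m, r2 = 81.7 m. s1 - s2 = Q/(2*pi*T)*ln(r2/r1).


Thiem equation: s1 - s2 = Q/(2*pi*T) * ln(r2/r1).
ln(r2/r1) = ln(81.7/11.0) = 2.0052.
Q/(2*pi*T) = 0.428 / (2*pi*0.0077) = 0.428 / 0.0484 = 8.8465.
s1 - s2 = 8.8465 * 2.0052 = 17.7387 m.

17.7387


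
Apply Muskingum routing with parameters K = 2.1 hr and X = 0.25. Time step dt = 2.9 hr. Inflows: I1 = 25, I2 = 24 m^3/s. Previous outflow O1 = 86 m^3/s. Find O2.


Muskingum coefficients:
denom = 2*K*(1-X) + dt = 2*2.1*(1-0.25) + 2.9 = 6.05.
C0 = (dt - 2*K*X)/denom = (2.9 - 2*2.1*0.25)/6.05 = 0.3058.
C1 = (dt + 2*K*X)/denom = (2.9 + 2*2.1*0.25)/6.05 = 0.6529.
C2 = (2*K*(1-X) - dt)/denom = 0.0413.
O2 = C0*I2 + C1*I1 + C2*O1
   = 0.3058*24 + 0.6529*25 + 0.0413*86
   = 27.21 m^3/s.

27.21


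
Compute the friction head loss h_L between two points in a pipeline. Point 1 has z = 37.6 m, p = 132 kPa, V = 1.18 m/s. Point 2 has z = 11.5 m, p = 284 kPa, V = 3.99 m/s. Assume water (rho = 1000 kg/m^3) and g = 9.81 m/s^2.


Total head at each section: H = z + p/(rho*g) + V^2/(2g).
H1 = 37.6 + 132*1000/(1000*9.81) + 1.18^2/(2*9.81)
   = 37.6 + 13.456 + 0.071
   = 51.127 m.
H2 = 11.5 + 284*1000/(1000*9.81) + 3.99^2/(2*9.81)
   = 11.5 + 28.95 + 0.8114
   = 41.261 m.
h_L = H1 - H2 = 51.127 - 41.261 = 9.865 m.

9.865


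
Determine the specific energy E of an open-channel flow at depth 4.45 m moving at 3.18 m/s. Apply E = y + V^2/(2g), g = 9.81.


Specific energy E = y + V^2/(2g).
Velocity head = V^2/(2g) = 3.18^2 / (2*9.81) = 10.1124 / 19.62 = 0.5154 m.
E = 4.45 + 0.5154 = 4.9654 m.

4.9654


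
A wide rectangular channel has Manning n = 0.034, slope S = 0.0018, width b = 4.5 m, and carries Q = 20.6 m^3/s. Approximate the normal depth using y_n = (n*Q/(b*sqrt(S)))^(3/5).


We use the wide-channel approximation y_n = (n*Q/(b*sqrt(S)))^(3/5).
sqrt(S) = sqrt(0.0018) = 0.042426.
Numerator: n*Q = 0.034 * 20.6 = 0.7004.
Denominator: b*sqrt(S) = 4.5 * 0.042426 = 0.190917.
arg = 3.6686.
y_n = 3.6686^(3/5) = 2.1812 m.

2.1812


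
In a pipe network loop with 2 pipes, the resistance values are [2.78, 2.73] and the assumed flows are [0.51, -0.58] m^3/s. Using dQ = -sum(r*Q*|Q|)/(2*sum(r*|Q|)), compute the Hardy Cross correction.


Numerator terms (r*Q*|Q|): 2.78*0.51*|0.51| = 0.7231; 2.73*-0.58*|-0.58| = -0.9184.
Sum of numerator = -0.1953.
Denominator terms (r*|Q|): 2.78*|0.51| = 1.4178; 2.73*|-0.58| = 1.5834.
2 * sum of denominator = 2 * 3.0012 = 6.0024.
dQ = --0.1953 / 6.0024 = 0.0325 m^3/s.

0.0325


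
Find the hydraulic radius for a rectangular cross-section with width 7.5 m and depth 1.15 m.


For a rectangular section:
Flow area A = b * y = 7.5 * 1.15 = 8.62 m^2.
Wetted perimeter P = b + 2y = 7.5 + 2*1.15 = 9.8 m.
Hydraulic radius R = A/P = 8.62 / 9.8 = 0.8801 m.

0.8801


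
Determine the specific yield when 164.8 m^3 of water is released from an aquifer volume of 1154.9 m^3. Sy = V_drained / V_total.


Specific yield Sy = Volume drained / Total volume.
Sy = 164.8 / 1154.9
   = 0.1427.

0.1427


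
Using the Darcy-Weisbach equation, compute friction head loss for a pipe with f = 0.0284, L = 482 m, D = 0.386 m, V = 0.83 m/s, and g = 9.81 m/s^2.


Darcy-Weisbach equation: h_f = f * (L/D) * V^2/(2g).
f * L/D = 0.0284 * 482/0.386 = 35.4632.
V^2/(2g) = 0.83^2 / (2*9.81) = 0.6889 / 19.62 = 0.0351 m.
h_f = 35.4632 * 0.0351 = 1.245 m.

1.245


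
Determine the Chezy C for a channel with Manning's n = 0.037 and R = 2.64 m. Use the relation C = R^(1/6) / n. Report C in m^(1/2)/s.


The Chezy coefficient relates to Manning's n through C = R^(1/6) / n.
R^(1/6) = 2.64^(1/6) = 1.175621.
C = 1.175621 / 0.037 = 31.77 m^(1/2)/s.

31.77


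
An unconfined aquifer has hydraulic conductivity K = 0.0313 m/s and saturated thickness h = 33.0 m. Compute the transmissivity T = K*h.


Transmissivity is defined as T = K * h.
T = 0.0313 * 33.0
  = 1.0329 m^2/s.

1.0329


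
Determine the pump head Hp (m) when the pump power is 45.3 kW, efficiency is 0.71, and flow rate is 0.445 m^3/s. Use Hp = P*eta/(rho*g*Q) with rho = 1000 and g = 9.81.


Pump head formula: Hp = P * eta / (rho * g * Q).
Numerator: P * eta = 45.3 * 1000 * 0.71 = 32163.0 W.
Denominator: rho * g * Q = 1000 * 9.81 * 0.445 = 4365.45.
Hp = 32163.0 / 4365.45 = 7.37 m.

7.37


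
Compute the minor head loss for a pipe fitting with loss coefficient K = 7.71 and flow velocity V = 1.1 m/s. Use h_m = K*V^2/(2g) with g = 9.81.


Minor loss formula: h_m = K * V^2/(2g).
V^2 = 1.1^2 = 1.21.
V^2/(2g) = 1.21 / 19.62 = 0.0617 m.
h_m = 7.71 * 0.0617 = 0.4755 m.

0.4755


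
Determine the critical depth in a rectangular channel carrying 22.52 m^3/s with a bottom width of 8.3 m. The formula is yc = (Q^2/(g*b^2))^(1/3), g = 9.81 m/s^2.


Using yc = (Q^2 / (g * b^2))^(1/3):
Q^2 = 22.52^2 = 507.15.
g * b^2 = 9.81 * 8.3^2 = 9.81 * 68.89 = 675.81.
Q^2 / (g*b^2) = 507.15 / 675.81 = 0.7504.
yc = 0.7504^(1/3) = 0.9087 m.

0.9087


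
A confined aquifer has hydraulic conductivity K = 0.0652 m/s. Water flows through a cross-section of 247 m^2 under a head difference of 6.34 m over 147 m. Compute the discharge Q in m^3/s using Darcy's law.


Darcy's law: Q = K * A * i, where i = dh/L.
Hydraulic gradient i = 6.34 / 147 = 0.043129.
Q = 0.0652 * 247 * 0.043129
  = 0.6946 m^3/s.

0.6946


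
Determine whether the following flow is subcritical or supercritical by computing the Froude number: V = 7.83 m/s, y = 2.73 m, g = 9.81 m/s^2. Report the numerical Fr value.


The Froude number is defined as Fr = V / sqrt(g*y).
g*y = 9.81 * 2.73 = 26.7813.
sqrt(g*y) = sqrt(26.7813) = 5.1751.
Fr = 7.83 / 5.1751 = 1.513.
Since Fr > 1, the flow is supercritical.

1.513


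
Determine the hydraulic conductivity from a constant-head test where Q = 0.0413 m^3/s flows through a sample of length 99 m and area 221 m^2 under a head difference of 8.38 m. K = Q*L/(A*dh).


From K = Q*L / (A*dh):
Numerator: Q*L = 0.0413 * 99 = 4.0887.
Denominator: A*dh = 221 * 8.38 = 1851.98.
K = 4.0887 / 1851.98 = 0.002208 m/s.

0.002208


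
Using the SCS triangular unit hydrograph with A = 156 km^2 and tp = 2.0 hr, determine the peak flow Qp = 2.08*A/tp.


SCS formula: Qp = 2.08 * A / tp.
Qp = 2.08 * 156 / 2.0
   = 324.48 / 2.0
   = 162.24 m^3/s per cm.

162.24


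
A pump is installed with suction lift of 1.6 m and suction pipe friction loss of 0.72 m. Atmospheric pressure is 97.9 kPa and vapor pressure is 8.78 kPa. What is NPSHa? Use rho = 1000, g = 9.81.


NPSHa = p_atm/(rho*g) - z_s - hf_s - p_vap/(rho*g).
p_atm/(rho*g) = 97.9*1000 / (1000*9.81) = 9.98 m.
p_vap/(rho*g) = 8.78*1000 / (1000*9.81) = 0.895 m.
NPSHa = 9.98 - 1.6 - 0.72 - 0.895
      = 6.76 m.

6.76


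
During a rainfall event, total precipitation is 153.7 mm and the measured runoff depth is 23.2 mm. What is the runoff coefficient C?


The runoff coefficient C = runoff depth / rainfall depth.
C = 23.2 / 153.7
  = 0.1509.

0.1509


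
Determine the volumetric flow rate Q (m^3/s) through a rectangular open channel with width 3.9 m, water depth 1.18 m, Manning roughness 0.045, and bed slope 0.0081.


For a rectangular channel, the cross-sectional area A = b * y = 3.9 * 1.18 = 4.6 m^2.
The wetted perimeter P = b + 2y = 3.9 + 2*1.18 = 6.26 m.
Hydraulic radius R = A/P = 4.6/6.26 = 0.7351 m.
Velocity V = (1/n)*R^(2/3)*S^(1/2) = (1/0.045)*0.7351^(2/3)*0.0081^(1/2) = 1.6291 m/s.
Discharge Q = A * V = 4.6 * 1.6291 = 7.497 m^3/s.

7.497


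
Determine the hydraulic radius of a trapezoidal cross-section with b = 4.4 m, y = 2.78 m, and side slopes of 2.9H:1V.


For a trapezoidal section with side slope z:
A = (b + z*y)*y = (4.4 + 2.9*2.78)*2.78 = 34.644 m^2.
P = b + 2*y*sqrt(1 + z^2) = 4.4 + 2*2.78*sqrt(1 + 2.9^2) = 21.456 m.
R = A/P = 34.644 / 21.456 = 1.6147 m.

1.6147


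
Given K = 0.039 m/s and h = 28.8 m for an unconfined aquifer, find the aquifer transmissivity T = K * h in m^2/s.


Transmissivity is defined as T = K * h.
T = 0.039 * 28.8
  = 1.1232 m^2/s.

1.1232


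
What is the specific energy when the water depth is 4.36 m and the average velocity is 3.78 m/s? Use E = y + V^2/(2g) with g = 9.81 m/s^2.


Specific energy E = y + V^2/(2g).
Velocity head = V^2/(2g) = 3.78^2 / (2*9.81) = 14.2884 / 19.62 = 0.7283 m.
E = 4.36 + 0.7283 = 5.0883 m.

5.0883


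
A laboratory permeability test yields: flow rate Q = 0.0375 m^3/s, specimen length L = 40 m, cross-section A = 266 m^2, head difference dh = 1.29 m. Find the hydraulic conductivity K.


From K = Q*L / (A*dh):
Numerator: Q*L = 0.0375 * 40 = 1.5.
Denominator: A*dh = 266 * 1.29 = 343.14.
K = 1.5 / 343.14 = 0.004371 m/s.

0.004371


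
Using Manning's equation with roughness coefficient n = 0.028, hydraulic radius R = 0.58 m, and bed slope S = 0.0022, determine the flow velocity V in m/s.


Manning's equation gives V = (1/n) * R^(2/3) * S^(1/2).
First, compute R^(2/3) = 0.58^(2/3) = 0.6955.
Next, S^(1/2) = 0.0022^(1/2) = 0.046904.
Then 1/n = 1/0.028 = 35.71.
V = 35.71 * 0.6955 * 0.046904 = 1.165 m/s.

1.165


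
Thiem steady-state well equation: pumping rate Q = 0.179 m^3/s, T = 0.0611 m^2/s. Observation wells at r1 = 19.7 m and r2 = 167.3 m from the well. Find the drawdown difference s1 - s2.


Thiem equation: s1 - s2 = Q/(2*pi*T) * ln(r2/r1).
ln(r2/r1) = ln(167.3/19.7) = 2.1392.
Q/(2*pi*T) = 0.179 / (2*pi*0.0611) = 0.179 / 0.3839 = 0.4663.
s1 - s2 = 0.4663 * 2.1392 = 0.9974 m.

0.9974


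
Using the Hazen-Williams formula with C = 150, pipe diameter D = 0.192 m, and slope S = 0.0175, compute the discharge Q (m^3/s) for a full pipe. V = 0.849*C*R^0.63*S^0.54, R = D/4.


For a full circular pipe, R = D/4 = 0.192/4 = 0.048 m.
V = 0.849 * 150 * 0.048^0.63 * 0.0175^0.54
  = 0.849 * 150 * 0.147633 * 0.112523
  = 2.1155 m/s.
Pipe area A = pi*D^2/4 = pi*0.192^2/4 = 0.029 m^2.
Q = A * V = 0.029 * 2.1155 = 0.0613 m^3/s.

0.0613


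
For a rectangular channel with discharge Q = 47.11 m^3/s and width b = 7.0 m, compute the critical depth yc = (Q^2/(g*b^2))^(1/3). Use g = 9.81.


Using yc = (Q^2 / (g * b^2))^(1/3):
Q^2 = 47.11^2 = 2219.35.
g * b^2 = 9.81 * 7.0^2 = 9.81 * 49.0 = 480.69.
Q^2 / (g*b^2) = 2219.35 / 480.69 = 4.617.
yc = 4.617^(1/3) = 1.6652 m.

1.6652


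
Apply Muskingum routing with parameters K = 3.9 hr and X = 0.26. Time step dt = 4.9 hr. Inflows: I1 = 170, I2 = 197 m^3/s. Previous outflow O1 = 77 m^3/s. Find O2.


Muskingum coefficients:
denom = 2*K*(1-X) + dt = 2*3.9*(1-0.26) + 4.9 = 10.672.
C0 = (dt - 2*K*X)/denom = (4.9 - 2*3.9*0.26)/10.672 = 0.2691.
C1 = (dt + 2*K*X)/denom = (4.9 + 2*3.9*0.26)/10.672 = 0.6492.
C2 = (2*K*(1-X) - dt)/denom = 0.0817.
O2 = C0*I2 + C1*I1 + C2*O1
   = 0.2691*197 + 0.6492*170 + 0.0817*77
   = 169.67 m^3/s.

169.67


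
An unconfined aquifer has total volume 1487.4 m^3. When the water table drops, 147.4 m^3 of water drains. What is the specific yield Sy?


Specific yield Sy = Volume drained / Total volume.
Sy = 147.4 / 1487.4
   = 0.0991.

0.0991


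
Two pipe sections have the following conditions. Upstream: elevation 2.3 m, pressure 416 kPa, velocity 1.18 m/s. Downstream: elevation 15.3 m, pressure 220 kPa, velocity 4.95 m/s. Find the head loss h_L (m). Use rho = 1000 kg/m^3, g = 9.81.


Total head at each section: H = z + p/(rho*g) + V^2/(2g).
H1 = 2.3 + 416*1000/(1000*9.81) + 1.18^2/(2*9.81)
   = 2.3 + 42.406 + 0.071
   = 44.777 m.
H2 = 15.3 + 220*1000/(1000*9.81) + 4.95^2/(2*9.81)
   = 15.3 + 22.426 + 1.2489
   = 38.975 m.
h_L = H1 - H2 = 44.777 - 38.975 = 5.802 m.

5.802


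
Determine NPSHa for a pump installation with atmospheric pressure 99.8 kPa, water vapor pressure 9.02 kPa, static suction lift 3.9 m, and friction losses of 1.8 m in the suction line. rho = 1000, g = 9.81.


NPSHa = p_atm/(rho*g) - z_s - hf_s - p_vap/(rho*g).
p_atm/(rho*g) = 99.8*1000 / (1000*9.81) = 10.173 m.
p_vap/(rho*g) = 9.02*1000 / (1000*9.81) = 0.919 m.
NPSHa = 10.173 - 3.9 - 1.8 - 0.919
      = 3.55 m.

3.55


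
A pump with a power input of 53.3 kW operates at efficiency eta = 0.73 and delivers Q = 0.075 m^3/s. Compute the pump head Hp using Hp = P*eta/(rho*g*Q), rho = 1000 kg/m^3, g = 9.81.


Pump head formula: Hp = P * eta / (rho * g * Q).
Numerator: P * eta = 53.3 * 1000 * 0.73 = 38909.0 W.
Denominator: rho * g * Q = 1000 * 9.81 * 0.075 = 735.75.
Hp = 38909.0 / 735.75 = 52.88 m.

52.88


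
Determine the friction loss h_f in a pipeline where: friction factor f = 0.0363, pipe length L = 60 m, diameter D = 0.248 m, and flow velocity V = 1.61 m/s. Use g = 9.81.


Darcy-Weisbach equation: h_f = f * (L/D) * V^2/(2g).
f * L/D = 0.0363 * 60/0.248 = 8.7823.
V^2/(2g) = 1.61^2 / (2*9.81) = 2.5921 / 19.62 = 0.1321 m.
h_f = 8.7823 * 0.1321 = 1.16 m.

1.16


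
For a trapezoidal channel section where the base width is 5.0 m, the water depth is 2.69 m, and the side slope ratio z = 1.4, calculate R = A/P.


For a trapezoidal section with side slope z:
A = (b + z*y)*y = (5.0 + 1.4*2.69)*2.69 = 23.581 m^2.
P = b + 2*y*sqrt(1 + z^2) = 5.0 + 2*2.69*sqrt(1 + 1.4^2) = 14.256 m.
R = A/P = 23.581 / 14.256 = 1.6541 m.

1.6541


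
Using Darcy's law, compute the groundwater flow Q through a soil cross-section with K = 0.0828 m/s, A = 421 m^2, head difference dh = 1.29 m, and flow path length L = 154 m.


Darcy's law: Q = K * A * i, where i = dh/L.
Hydraulic gradient i = 1.29 / 154 = 0.008377.
Q = 0.0828 * 421 * 0.008377
  = 0.292 m^3/s.

0.292


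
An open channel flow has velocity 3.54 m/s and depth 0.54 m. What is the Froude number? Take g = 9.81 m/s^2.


The Froude number is defined as Fr = V / sqrt(g*y).
g*y = 9.81 * 0.54 = 5.2974.
sqrt(g*y) = sqrt(5.2974) = 2.3016.
Fr = 3.54 / 2.3016 = 1.5381.

1.5381


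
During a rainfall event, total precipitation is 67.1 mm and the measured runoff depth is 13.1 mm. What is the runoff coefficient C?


The runoff coefficient C = runoff depth / rainfall depth.
C = 13.1 / 67.1
  = 0.1952.

0.1952


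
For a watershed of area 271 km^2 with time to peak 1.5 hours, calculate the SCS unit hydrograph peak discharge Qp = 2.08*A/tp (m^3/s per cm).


SCS formula: Qp = 2.08 * A / tp.
Qp = 2.08 * 271 / 1.5
   = 563.68 / 1.5
   = 375.79 m^3/s per cm.

375.79


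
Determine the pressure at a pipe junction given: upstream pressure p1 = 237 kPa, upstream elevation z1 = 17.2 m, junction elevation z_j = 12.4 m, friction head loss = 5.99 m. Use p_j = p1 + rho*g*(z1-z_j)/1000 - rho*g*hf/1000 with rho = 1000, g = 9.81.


Junction pressure: p_j = p1 + rho*g*(z1 - z_j)/1000 - rho*g*hf/1000.
Elevation term = 1000*9.81*(17.2 - 12.4)/1000 = 47.088 kPa.
Friction term = 1000*9.81*5.99/1000 = 58.762 kPa.
p_j = 237 + 47.088 - 58.762 = 225.33 kPa.

225.33


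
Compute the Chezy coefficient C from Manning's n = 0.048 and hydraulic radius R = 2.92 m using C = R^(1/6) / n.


The Chezy coefficient relates to Manning's n through C = R^(1/6) / n.
R^(1/6) = 2.92^(1/6) = 1.195539.
C = 1.195539 / 0.048 = 24.91 m^(1/2)/s.

24.91


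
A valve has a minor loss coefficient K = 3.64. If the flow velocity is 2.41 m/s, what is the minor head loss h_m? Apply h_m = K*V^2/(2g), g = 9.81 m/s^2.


Minor loss formula: h_m = K * V^2/(2g).
V^2 = 2.41^2 = 5.8081.
V^2/(2g) = 5.8081 / 19.62 = 0.296 m.
h_m = 3.64 * 0.296 = 1.0775 m.

1.0775


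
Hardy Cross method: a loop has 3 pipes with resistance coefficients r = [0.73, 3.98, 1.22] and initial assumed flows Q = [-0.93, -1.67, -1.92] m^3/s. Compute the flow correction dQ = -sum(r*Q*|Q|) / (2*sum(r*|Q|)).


Numerator terms (r*Q*|Q|): 0.73*-0.93*|-0.93| = -0.6314; 3.98*-1.67*|-1.67| = -11.0998; 1.22*-1.92*|-1.92| = -4.4974.
Sum of numerator = -16.2286.
Denominator terms (r*|Q|): 0.73*|-0.93| = 0.6789; 3.98*|-1.67| = 6.6466; 1.22*|-1.92| = 2.3424.
2 * sum of denominator = 2 * 9.6679 = 19.3358.
dQ = --16.2286 / 19.3358 = 0.8393 m^3/s.

0.8393


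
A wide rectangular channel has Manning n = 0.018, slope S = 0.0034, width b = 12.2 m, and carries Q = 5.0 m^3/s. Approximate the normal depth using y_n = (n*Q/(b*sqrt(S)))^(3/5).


We use the wide-channel approximation y_n = (n*Q/(b*sqrt(S)))^(3/5).
sqrt(S) = sqrt(0.0034) = 0.05831.
Numerator: n*Q = 0.018 * 5.0 = 0.09.
Denominator: b*sqrt(S) = 12.2 * 0.05831 = 0.711382.
arg = 0.1265.
y_n = 0.1265^(3/5) = 0.2893 m.

0.2893


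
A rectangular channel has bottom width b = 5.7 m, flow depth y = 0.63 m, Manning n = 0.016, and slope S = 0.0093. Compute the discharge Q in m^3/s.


For a rectangular channel, the cross-sectional area A = b * y = 5.7 * 0.63 = 3.59 m^2.
The wetted perimeter P = b + 2y = 5.7 + 2*0.63 = 6.96 m.
Hydraulic radius R = A/P = 3.59/6.96 = 0.5159 m.
Velocity V = (1/n)*R^(2/3)*S^(1/2) = (1/0.016)*0.5159^(2/3)*0.0093^(1/2) = 3.8773 m/s.
Discharge Q = A * V = 3.59 * 3.8773 = 13.923 m^3/s.

13.923


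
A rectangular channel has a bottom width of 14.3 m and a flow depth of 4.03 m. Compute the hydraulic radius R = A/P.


For a rectangular section:
Flow area A = b * y = 14.3 * 4.03 = 57.63 m^2.
Wetted perimeter P = b + 2y = 14.3 + 2*4.03 = 22.36 m.
Hydraulic radius R = A/P = 57.63 / 22.36 = 2.5773 m.

2.5773


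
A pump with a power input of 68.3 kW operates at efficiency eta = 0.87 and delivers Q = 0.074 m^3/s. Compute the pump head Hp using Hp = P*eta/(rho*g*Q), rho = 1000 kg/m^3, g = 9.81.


Pump head formula: Hp = P * eta / (rho * g * Q).
Numerator: P * eta = 68.3 * 1000 * 0.87 = 59421.0 W.
Denominator: rho * g * Q = 1000 * 9.81 * 0.074 = 725.94.
Hp = 59421.0 / 725.94 = 81.85 m.

81.85


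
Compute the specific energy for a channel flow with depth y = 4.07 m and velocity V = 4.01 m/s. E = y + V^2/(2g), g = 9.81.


Specific energy E = y + V^2/(2g).
Velocity head = V^2/(2g) = 4.01^2 / (2*9.81) = 16.0801 / 19.62 = 0.8196 m.
E = 4.07 + 0.8196 = 4.8896 m.

4.8896


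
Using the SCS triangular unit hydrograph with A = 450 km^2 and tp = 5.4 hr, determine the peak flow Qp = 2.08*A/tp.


SCS formula: Qp = 2.08 * A / tp.
Qp = 2.08 * 450 / 5.4
   = 936.0 / 5.4
   = 173.33 m^3/s per cm.

173.33


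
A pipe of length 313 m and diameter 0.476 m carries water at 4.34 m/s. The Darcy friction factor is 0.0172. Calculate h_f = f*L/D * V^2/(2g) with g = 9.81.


Darcy-Weisbach equation: h_f = f * (L/D) * V^2/(2g).
f * L/D = 0.0172 * 313/0.476 = 11.3101.
V^2/(2g) = 4.34^2 / (2*9.81) = 18.8356 / 19.62 = 0.96 m.
h_f = 11.3101 * 0.96 = 10.858 m.

10.858


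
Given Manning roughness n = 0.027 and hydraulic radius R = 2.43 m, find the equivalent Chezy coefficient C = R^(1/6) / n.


The Chezy coefficient relates to Manning's n through C = R^(1/6) / n.
R^(1/6) = 2.43^(1/6) = 1.159492.
C = 1.159492 / 0.027 = 42.94 m^(1/2)/s.

42.94


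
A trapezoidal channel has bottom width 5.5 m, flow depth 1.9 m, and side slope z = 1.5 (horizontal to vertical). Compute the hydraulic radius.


For a trapezoidal section with side slope z:
A = (b + z*y)*y = (5.5 + 1.5*1.9)*1.9 = 15.865 m^2.
P = b + 2*y*sqrt(1 + z^2) = 5.5 + 2*1.9*sqrt(1 + 1.5^2) = 12.351 m.
R = A/P = 15.865 / 12.351 = 1.2846 m.

1.2846


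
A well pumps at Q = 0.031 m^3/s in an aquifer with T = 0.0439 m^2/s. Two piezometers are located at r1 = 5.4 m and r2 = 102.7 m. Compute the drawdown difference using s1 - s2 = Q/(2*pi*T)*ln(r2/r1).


Thiem equation: s1 - s2 = Q/(2*pi*T) * ln(r2/r1).
ln(r2/r1) = ln(102.7/5.4) = 2.9454.
Q/(2*pi*T) = 0.031 / (2*pi*0.0439) = 0.031 / 0.2758 = 0.1124.
s1 - s2 = 0.1124 * 2.9454 = 0.331 m.

0.331


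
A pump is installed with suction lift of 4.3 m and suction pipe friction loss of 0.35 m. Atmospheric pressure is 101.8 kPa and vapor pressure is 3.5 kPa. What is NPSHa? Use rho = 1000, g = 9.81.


NPSHa = p_atm/(rho*g) - z_s - hf_s - p_vap/(rho*g).
p_atm/(rho*g) = 101.8*1000 / (1000*9.81) = 10.377 m.
p_vap/(rho*g) = 3.5*1000 / (1000*9.81) = 0.357 m.
NPSHa = 10.377 - 4.3 - 0.35 - 0.357
      = 5.37 m.

5.37


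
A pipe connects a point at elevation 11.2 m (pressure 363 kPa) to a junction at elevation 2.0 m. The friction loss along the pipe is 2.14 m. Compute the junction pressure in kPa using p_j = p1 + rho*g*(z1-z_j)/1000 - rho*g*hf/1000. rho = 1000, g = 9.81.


Junction pressure: p_j = p1 + rho*g*(z1 - z_j)/1000 - rho*g*hf/1000.
Elevation term = 1000*9.81*(11.2 - 2.0)/1000 = 90.252 kPa.
Friction term = 1000*9.81*2.14/1000 = 20.993 kPa.
p_j = 363 + 90.252 - 20.993 = 432.26 kPa.

432.26


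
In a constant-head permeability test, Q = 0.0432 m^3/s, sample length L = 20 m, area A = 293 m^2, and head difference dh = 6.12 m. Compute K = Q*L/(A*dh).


From K = Q*L / (A*dh):
Numerator: Q*L = 0.0432 * 20 = 0.864.
Denominator: A*dh = 293 * 6.12 = 1793.16.
K = 0.864 / 1793.16 = 0.000482 m/s.

0.000482


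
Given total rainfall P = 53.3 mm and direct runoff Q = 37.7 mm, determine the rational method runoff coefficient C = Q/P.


The runoff coefficient C = runoff depth / rainfall depth.
C = 37.7 / 53.3
  = 0.7073.

0.7073


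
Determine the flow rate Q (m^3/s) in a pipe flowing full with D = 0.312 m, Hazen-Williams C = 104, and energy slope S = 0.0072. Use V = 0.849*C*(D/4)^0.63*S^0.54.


For a full circular pipe, R = D/4 = 0.312/4 = 0.078 m.
V = 0.849 * 104 * 0.078^0.63 * 0.0072^0.54
  = 0.849 * 104 * 0.200456 * 0.069656
  = 1.2329 m/s.
Pipe area A = pi*D^2/4 = pi*0.312^2/4 = 0.0765 m^2.
Q = A * V = 0.0765 * 1.2329 = 0.0943 m^3/s.

0.0943


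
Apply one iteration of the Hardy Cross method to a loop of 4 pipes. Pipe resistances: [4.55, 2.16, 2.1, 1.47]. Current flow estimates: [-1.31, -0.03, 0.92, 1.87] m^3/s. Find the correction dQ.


Numerator terms (r*Q*|Q|): 4.55*-1.31*|-1.31| = -7.8083; 2.16*-0.03*|-0.03| = -0.0019; 2.1*0.92*|0.92| = 1.7774; 1.47*1.87*|1.87| = 5.1404.
Sum of numerator = -0.8923.
Denominator terms (r*|Q|): 4.55*|-1.31| = 5.9605; 2.16*|-0.03| = 0.0648; 2.1*|0.92| = 1.932; 1.47*|1.87| = 2.7489.
2 * sum of denominator = 2 * 10.7062 = 21.4124.
dQ = --0.8923 / 21.4124 = 0.0417 m^3/s.

0.0417


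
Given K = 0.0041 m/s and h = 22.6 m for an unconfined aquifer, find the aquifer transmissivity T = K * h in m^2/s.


Transmissivity is defined as T = K * h.
T = 0.0041 * 22.6
  = 0.0927 m^2/s.

0.0927


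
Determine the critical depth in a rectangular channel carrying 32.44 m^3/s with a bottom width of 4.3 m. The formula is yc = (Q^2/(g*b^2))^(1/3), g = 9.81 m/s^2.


Using yc = (Q^2 / (g * b^2))^(1/3):
Q^2 = 32.44^2 = 1052.35.
g * b^2 = 9.81 * 4.3^2 = 9.81 * 18.49 = 181.39.
Q^2 / (g*b^2) = 1052.35 / 181.39 = 5.8016.
yc = 5.8016^(1/3) = 1.7969 m.

1.7969


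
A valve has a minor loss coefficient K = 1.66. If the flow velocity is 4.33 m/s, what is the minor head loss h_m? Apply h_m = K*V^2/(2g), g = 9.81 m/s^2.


Minor loss formula: h_m = K * V^2/(2g).
V^2 = 4.33^2 = 18.7489.
V^2/(2g) = 18.7489 / 19.62 = 0.9556 m.
h_m = 1.66 * 0.9556 = 1.5863 m.

1.5863


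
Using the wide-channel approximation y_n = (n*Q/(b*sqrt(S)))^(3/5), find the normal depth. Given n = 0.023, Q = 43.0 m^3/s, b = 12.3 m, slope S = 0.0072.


We use the wide-channel approximation y_n = (n*Q/(b*sqrt(S)))^(3/5).
sqrt(S) = sqrt(0.0072) = 0.084853.
Numerator: n*Q = 0.023 * 43.0 = 0.989.
Denominator: b*sqrt(S) = 12.3 * 0.084853 = 1.043692.
arg = 0.9476.
y_n = 0.9476^(3/5) = 0.9682 m.

0.9682


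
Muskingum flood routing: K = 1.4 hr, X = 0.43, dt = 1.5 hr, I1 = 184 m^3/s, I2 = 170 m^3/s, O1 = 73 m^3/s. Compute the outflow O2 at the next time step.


Muskingum coefficients:
denom = 2*K*(1-X) + dt = 2*1.4*(1-0.43) + 1.5 = 3.096.
C0 = (dt - 2*K*X)/denom = (1.5 - 2*1.4*0.43)/3.096 = 0.0956.
C1 = (dt + 2*K*X)/denom = (1.5 + 2*1.4*0.43)/3.096 = 0.8734.
C2 = (2*K*(1-X) - dt)/denom = 0.031.
O2 = C0*I2 + C1*I1 + C2*O1
   = 0.0956*170 + 0.8734*184 + 0.031*73
   = 179.22 m^3/s.

179.22


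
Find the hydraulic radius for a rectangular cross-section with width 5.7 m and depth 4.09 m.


For a rectangular section:
Flow area A = b * y = 5.7 * 4.09 = 23.31 m^2.
Wetted perimeter P = b + 2y = 5.7 + 2*4.09 = 13.88 m.
Hydraulic radius R = A/P = 23.31 / 13.88 = 1.6796 m.

1.6796


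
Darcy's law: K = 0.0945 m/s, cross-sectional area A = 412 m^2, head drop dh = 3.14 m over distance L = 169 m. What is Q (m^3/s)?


Darcy's law: Q = K * A * i, where i = dh/L.
Hydraulic gradient i = 3.14 / 169 = 0.01858.
Q = 0.0945 * 412 * 0.01858
  = 0.7234 m^3/s.

0.7234


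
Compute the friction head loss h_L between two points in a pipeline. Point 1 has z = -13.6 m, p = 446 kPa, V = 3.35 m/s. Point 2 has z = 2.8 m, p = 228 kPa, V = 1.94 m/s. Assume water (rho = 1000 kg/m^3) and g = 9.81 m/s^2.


Total head at each section: H = z + p/(rho*g) + V^2/(2g).
H1 = -13.6 + 446*1000/(1000*9.81) + 3.35^2/(2*9.81)
   = -13.6 + 45.464 + 0.572
   = 32.436 m.
H2 = 2.8 + 228*1000/(1000*9.81) + 1.94^2/(2*9.81)
   = 2.8 + 23.242 + 0.1918
   = 26.233 m.
h_L = H1 - H2 = 32.436 - 26.233 = 6.202 m.

6.202


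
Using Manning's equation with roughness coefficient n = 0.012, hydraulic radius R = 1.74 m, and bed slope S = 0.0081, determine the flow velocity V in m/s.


Manning's equation gives V = (1/n) * R^(2/3) * S^(1/2).
First, compute R^(2/3) = 1.74^(2/3) = 1.4467.
Next, S^(1/2) = 0.0081^(1/2) = 0.09.
Then 1/n = 1/0.012 = 83.33.
V = 83.33 * 1.4467 * 0.09 = 10.8499 m/s.

10.8499


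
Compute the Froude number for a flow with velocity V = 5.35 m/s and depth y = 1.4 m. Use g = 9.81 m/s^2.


The Froude number is defined as Fr = V / sqrt(g*y).
g*y = 9.81 * 1.4 = 13.734.
sqrt(g*y) = sqrt(13.734) = 3.7059.
Fr = 5.35 / 3.7059 = 1.4436.

1.4436


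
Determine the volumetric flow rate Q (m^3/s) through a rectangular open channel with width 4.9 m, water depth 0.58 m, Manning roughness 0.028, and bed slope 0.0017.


For a rectangular channel, the cross-sectional area A = b * y = 4.9 * 0.58 = 2.84 m^2.
The wetted perimeter P = b + 2y = 4.9 + 2*0.58 = 6.06 m.
Hydraulic radius R = A/P = 2.84/6.06 = 0.469 m.
Velocity V = (1/n)*R^(2/3)*S^(1/2) = (1/0.028)*0.469^(2/3)*0.0017^(1/2) = 0.8889 m/s.
Discharge Q = A * V = 2.84 * 0.8889 = 2.526 m^3/s.

2.526


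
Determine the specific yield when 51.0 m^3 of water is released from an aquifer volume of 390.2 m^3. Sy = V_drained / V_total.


Specific yield Sy = Volume drained / Total volume.
Sy = 51.0 / 390.2
   = 0.1307.

0.1307
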